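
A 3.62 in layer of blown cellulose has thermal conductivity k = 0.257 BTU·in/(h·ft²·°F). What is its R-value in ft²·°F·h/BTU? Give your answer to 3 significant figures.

R = L/k = 3.62/0.257 = 14.09 ft²·°F·h/BTU

14.1 ft²·°F·h/BTU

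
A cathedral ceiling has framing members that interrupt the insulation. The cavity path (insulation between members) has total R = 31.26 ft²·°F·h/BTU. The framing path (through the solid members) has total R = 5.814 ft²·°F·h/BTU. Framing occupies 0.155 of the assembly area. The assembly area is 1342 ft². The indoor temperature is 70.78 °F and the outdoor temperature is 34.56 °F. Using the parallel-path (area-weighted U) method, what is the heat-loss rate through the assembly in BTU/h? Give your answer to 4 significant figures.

U_eff = 0.845/31.26 + 0.155/5.814 = 0.027031 + 0.02666 = 0.053691
R_eff = 1/U_eff = 18.625 ft²·°F·h/BTU
Q = 1342 × (70.78 − 34.56) / 18.625 = 2609.8 BTU/h

2610 BTU/h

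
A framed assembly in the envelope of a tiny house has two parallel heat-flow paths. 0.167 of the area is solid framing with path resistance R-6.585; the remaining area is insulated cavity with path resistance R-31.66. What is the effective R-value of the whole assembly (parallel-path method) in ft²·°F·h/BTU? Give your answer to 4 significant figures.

19.35 ft²·°F·h/BTU

U_eff = 0.833/31.66 + 0.167/6.585 = 0.026311 + 0.025361 = 0.051671
R_eff = 1/U_eff = 19.353 ft²·°F·h/BTU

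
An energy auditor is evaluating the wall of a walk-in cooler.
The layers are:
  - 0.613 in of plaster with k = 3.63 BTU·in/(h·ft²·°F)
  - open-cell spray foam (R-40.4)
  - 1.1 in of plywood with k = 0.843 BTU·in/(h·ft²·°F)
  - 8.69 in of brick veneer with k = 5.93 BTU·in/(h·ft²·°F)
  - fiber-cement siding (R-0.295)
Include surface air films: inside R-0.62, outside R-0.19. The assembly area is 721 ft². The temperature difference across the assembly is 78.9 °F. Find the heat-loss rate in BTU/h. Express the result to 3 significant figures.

1280 BTU/h

0.613/3.63 = 0.1689
1.1/0.843 = 1.305
8.69/5.93 = 1.465
R_total = 0.62 + 0.1689 + 40.4 + 1.305 + 1.465 + 0.295 + 0.19 = 44.44 ft²·°F·h/BTU
Q = A·ΔT/R = 721 × 78.9 / 44.44 = 1280 BTU/h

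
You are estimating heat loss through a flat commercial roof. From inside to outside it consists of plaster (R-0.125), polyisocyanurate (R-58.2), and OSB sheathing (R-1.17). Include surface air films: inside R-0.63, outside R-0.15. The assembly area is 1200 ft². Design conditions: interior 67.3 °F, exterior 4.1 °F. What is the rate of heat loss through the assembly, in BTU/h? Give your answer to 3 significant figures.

R_total = 0.63 + 0.125 + 58.2 + 1.17 + 0.15 = 60.28 ft²·°F·h/BTU
Q = A·ΔT/R = 1200 × (67.3 − 4.1) / 60.28 = 1258 BTU/h

1260 BTU/h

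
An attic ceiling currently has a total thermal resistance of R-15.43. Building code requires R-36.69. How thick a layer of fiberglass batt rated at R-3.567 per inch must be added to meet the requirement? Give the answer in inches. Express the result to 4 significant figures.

5.960 in

ΔR = 36.69 − 15.43 = 21.26 ft²·°F·h/BTU
L = ΔR / (R/in) = 21.26/3.567 = 5.9602 in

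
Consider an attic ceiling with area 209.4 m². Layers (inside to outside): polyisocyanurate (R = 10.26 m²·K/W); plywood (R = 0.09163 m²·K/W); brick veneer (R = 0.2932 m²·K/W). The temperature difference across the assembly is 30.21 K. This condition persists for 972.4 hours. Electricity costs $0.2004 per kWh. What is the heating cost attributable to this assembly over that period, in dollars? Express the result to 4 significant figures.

115.8 dollars

R_total = 10.26 + 0.09163 + 0.2932 = 10.645 m²·K/W
Q = 209.4 × 30.21 / 10.645 = 594.28 W
E = 594.28 W × 972.4 h / 1000 = 577.87 kWh
Cost = 577.87 × 0.2004 = $115.81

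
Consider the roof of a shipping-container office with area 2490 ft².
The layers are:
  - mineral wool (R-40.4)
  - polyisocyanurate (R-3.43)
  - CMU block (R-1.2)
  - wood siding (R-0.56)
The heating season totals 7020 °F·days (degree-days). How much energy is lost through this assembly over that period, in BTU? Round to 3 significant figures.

R_total = 40.4 + 3.43 + 1.2 + 0.56 = 45.59 ft²·°F·h/BTU
E = A × HDD × 24 / R = 2490 × 7020 × 24 / 45.59 = 9202000 BTU

9200000 BTU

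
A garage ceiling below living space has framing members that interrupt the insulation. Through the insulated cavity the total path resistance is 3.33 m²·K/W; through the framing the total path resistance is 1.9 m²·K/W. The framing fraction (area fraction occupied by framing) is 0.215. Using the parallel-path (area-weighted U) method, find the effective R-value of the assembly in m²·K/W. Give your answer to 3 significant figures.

U_eff = 0.785/3.33 + 0.215/1.9 = 0.2357 + 0.1132 = 0.3489
R_eff = 1/U_eff = 2.866 m²·K/W

2.87 m²·K/W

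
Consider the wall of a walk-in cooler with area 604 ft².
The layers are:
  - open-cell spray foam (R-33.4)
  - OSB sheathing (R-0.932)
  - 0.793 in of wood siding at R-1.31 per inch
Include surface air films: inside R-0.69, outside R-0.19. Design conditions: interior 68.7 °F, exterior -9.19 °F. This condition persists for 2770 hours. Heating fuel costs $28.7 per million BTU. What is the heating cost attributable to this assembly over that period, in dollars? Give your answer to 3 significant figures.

0.793 × 1.31 = 1.039
R_total = 0.69 + 33.4 + 0.932 + 1.039 + 0.19 = 36.25 ft²·°F·h/BTU
Q = 604 × (68.7 − (-9.19)) / 36.25 = 1298 BTU/h
E = 1298 × 2770 = 3595000 BTU
Cost = 3595000/10⁶ × 28.7 = $103.2

103 dollars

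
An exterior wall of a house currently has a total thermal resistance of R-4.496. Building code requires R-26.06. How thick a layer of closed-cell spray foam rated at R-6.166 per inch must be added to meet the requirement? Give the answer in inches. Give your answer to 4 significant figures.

3.497 in

ΔR = 26.06 − 4.496 = 21.564 ft²·°F·h/BTU
L = ΔR / (R/in) = 21.564/6.166 = 3.4972 in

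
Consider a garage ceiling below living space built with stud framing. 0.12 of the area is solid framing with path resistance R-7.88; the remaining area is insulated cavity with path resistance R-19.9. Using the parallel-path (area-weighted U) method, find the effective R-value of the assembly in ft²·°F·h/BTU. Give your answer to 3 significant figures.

16.8 ft²·°F·h/BTU

U_eff = 0.88/19.9 + 0.12/7.88 = 0.04422 + 0.01523 = 0.05945
R_eff = 1/U_eff = 16.82 ft²·°F·h/BTU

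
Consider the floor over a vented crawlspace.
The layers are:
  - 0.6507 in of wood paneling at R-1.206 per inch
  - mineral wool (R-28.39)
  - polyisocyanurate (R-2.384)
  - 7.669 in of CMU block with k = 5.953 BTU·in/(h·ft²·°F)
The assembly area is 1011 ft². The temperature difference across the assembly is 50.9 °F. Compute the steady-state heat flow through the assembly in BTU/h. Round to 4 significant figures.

0.6507 × 1.206 = 0.78474
7.669/5.953 = 1.2883
R_total = 0.78474 + 28.39 + 2.384 + 1.2883 = 32.847 ft²·°F·h/BTU
Q = A·ΔT/R = 1011 × 50.9 / 32.847 = 1566.7 BTU/h

1567 BTU/h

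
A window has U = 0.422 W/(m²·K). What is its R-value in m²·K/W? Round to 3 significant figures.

2.37 m²·K/W

R = 1/U = 1/0.422 = 2.37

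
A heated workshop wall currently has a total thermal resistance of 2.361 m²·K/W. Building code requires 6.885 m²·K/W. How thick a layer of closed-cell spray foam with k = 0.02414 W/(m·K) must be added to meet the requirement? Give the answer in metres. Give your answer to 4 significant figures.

ΔR = 6.885 − 2.361 = 4.524 m²·K/W
L = ΔR × k = 4.524 × 0.02414 = 0.10921 m

0.1092 m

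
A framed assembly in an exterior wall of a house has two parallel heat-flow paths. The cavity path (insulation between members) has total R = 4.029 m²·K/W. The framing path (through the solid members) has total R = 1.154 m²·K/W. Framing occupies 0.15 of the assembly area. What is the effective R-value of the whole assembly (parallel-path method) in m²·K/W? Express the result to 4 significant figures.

2.933 m²·K/W

U_eff = 0.85/4.029 + 0.15/1.154 = 0.21097 + 0.12998 = 0.34095
R_eff = 1/U_eff = 2.933 m²·K/W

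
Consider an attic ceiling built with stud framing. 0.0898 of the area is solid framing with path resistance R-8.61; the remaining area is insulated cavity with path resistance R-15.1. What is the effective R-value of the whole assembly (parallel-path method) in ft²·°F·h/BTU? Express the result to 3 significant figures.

U_eff = 0.9102/15.1 + 0.0898/8.61 = 0.06028 + 0.01043 = 0.07071
R_eff = 1/U_eff = 14.14 ft²·°F·h/BTU

14.1 ft²·°F·h/BTU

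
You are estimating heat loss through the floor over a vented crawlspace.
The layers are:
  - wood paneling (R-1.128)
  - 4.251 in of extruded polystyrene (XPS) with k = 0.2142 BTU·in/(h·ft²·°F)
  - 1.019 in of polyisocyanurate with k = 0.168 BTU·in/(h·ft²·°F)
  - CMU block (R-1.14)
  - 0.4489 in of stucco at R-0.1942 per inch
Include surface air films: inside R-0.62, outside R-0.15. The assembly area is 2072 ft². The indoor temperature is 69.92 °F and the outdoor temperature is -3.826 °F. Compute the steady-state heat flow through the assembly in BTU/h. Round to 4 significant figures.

5262 BTU/h

4.251/0.2142 = 19.846
1.019/0.168 = 6.0655
0.4489 × 0.1942 = 0.087176
R_total = 0.62 + 1.128 + 19.846 + 6.0655 + 1.14 + 0.087176 + 0.15 = 29.037 ft²·°F·h/BTU
Q = A·ΔT/R = 2072 × (69.92 − (-3.826)) / 29.037 = 5262.4 BTU/h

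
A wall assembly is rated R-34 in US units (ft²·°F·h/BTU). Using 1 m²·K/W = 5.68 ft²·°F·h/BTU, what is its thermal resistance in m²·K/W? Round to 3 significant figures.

R_SI = 34/5.68 = 5.986

5.99 m²·K/W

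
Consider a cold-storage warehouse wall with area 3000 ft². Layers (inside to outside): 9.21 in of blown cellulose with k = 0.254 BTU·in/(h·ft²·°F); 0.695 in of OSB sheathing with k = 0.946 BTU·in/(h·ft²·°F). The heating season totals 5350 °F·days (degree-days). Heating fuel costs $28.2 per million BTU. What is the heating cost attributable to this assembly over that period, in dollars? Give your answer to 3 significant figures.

294 dollars

9.21/0.254 = 36.26
0.695/0.946 = 0.7347
R_total = 36.26 + 0.7347 = 36.99 ft²·°F·h/BTU
E = A × HDD × 24 / R = 3000 × 5350 × 24 / 36.99 = 10410000 BTU
Cost = 10410000/10⁶ × 28.2 = $293.6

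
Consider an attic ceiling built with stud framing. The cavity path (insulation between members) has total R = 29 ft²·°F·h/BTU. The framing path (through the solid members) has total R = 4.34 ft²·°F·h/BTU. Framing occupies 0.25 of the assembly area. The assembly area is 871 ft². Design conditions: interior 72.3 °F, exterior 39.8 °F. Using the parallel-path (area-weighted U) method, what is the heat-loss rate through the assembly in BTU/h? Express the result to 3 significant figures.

2360 BTU/h

U_eff = 0.75/29 + 0.25/4.34 = 0.02586 + 0.0576 = 0.08347
R_eff = 1/U_eff = 11.98 ft²·°F·h/BTU
Q = 871 × (72.3 − 39.8) / 11.98 = 2363 BTU/h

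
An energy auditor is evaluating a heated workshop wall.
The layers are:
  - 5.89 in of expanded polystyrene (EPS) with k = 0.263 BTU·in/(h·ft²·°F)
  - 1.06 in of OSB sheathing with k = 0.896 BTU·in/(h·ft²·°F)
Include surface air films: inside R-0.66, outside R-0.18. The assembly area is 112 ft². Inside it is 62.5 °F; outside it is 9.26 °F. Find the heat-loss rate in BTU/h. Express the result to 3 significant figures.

244 BTU/h

5.89/0.263 = 22.4
1.06/0.896 = 1.183
R_total = 0.66 + 22.4 + 1.183 + 0.18 = 24.42 ft²·°F·h/BTU
Q = A·ΔT/R = 112 × (62.5 − 9.26) / 24.42 = 244.2 BTU/h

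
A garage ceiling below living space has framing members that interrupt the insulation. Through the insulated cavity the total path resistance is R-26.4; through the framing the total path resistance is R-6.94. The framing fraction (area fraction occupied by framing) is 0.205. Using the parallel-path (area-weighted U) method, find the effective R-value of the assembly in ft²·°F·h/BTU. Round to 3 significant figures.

16.8 ft²·°F·h/BTU

U_eff = 0.795/26.4 + 0.205/6.94 = 0.03011 + 0.02954 = 0.05965
R_eff = 1/U_eff = 16.76 ft²·°F·h/BTU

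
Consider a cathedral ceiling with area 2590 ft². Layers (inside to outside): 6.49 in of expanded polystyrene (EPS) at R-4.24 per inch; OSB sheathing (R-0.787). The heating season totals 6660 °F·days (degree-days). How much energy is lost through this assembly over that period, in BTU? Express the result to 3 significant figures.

6.49 × 4.24 = 27.52
R_total = 27.52 + 0.787 = 28.3 ft²·°F·h/BTU
E = A × HDD × 24 / R = 2590 × 6660 × 24 / 28.3 = 14630000 BTU

14600000 BTU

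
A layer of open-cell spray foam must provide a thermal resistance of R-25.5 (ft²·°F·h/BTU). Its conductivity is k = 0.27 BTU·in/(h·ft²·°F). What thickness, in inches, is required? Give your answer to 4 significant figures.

6.885 in

L = R × k = 25.5 × 0.27 = 6.885 in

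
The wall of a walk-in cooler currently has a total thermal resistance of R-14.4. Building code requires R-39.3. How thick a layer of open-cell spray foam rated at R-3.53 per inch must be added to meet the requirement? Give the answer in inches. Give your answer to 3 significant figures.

7.05 in

ΔR = 39.3 − 14.4 = 24.9 ft²·°F·h/BTU
L = ΔR / (R/in) = 24.9/3.53 = 7.054 in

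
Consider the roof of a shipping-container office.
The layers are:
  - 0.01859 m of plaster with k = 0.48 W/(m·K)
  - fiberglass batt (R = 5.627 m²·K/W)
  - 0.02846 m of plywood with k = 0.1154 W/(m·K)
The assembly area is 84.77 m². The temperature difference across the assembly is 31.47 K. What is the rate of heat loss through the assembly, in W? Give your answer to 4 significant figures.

0.01859/0.48 = 0.038729
0.02846/0.1154 = 0.24662
R_total = 0.038729 + 5.627 + 0.24662 = 5.9123 m²·K/W
Q = A·ΔT/R = 84.77 × 31.47 / 5.9123 = 451.21 W

451.2 W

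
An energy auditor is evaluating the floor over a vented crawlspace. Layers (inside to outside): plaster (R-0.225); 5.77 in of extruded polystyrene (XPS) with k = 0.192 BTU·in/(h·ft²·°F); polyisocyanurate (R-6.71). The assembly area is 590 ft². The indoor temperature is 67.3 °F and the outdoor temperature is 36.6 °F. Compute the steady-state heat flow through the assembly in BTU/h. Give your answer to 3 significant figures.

5.77/0.192 = 30.05
R_total = 0.225 + 30.05 + 6.71 = 36.99 ft²·°F·h/BTU
Q = A·ΔT/R = 590 × (67.3 − 36.6) / 36.99 = 489.7 BTU/h

490 BTU/h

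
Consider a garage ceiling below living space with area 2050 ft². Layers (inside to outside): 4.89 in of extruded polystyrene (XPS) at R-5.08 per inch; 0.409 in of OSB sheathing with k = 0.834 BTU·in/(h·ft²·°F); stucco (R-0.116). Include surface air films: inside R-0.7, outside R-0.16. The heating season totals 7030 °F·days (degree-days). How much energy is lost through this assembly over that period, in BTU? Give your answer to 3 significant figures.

13100000 BTU

4.89 × 5.08 = 24.84
0.409/0.834 = 0.4904
R_total = 0.7 + 24.84 + 0.4904 + 0.116 + 0.16 = 26.31 ft²·°F·h/BTU
E = A × HDD × 24 / R = 2050 × 7030 × 24 / 26.31 = 13150000 BTU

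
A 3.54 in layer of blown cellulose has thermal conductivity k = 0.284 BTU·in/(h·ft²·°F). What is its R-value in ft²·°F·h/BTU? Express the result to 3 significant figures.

12.5 ft²·°F·h/BTU

R = L/k = 3.54/0.284 = 12.46 ft²·°F·h/BTU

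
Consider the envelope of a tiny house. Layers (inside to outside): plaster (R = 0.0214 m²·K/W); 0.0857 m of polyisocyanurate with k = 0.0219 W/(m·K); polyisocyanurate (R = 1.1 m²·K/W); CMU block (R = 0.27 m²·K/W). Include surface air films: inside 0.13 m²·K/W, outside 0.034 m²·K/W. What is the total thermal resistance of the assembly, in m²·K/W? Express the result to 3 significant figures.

5.47 m²·K/W

0.0857/0.0219 = 3.913
R_total = 0.13 + 0.0214 + 3.913 + 1.1 + 0.27 + 0.034 = 5.469 m²·K/W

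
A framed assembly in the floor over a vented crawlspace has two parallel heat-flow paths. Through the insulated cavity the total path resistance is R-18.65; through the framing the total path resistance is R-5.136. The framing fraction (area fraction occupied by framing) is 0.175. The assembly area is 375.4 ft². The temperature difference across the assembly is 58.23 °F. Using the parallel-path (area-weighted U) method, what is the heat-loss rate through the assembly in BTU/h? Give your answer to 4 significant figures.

U_eff = 0.825/18.65 + 0.175/5.136 = 0.044236 + 0.034073 = 0.078309
R_eff = 1/U_eff = 12.77 ft²·°F·h/BTU
Q = 375.4 × 58.23 / 12.77 = 1711.8 BTU/h

1712 BTU/h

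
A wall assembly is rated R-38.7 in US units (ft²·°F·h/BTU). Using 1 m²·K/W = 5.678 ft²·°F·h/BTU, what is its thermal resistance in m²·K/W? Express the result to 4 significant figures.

6.816 m²·K/W

R_SI = 38.7/5.678 = 6.8158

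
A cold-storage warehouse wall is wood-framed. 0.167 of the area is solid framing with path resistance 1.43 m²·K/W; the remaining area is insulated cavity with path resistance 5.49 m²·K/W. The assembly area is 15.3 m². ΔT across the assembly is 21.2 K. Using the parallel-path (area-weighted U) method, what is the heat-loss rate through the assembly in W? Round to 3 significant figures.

87.1 W

U_eff = 0.833/5.49 + 0.167/1.43 = 0.1517 + 0.1168 = 0.2685
R_eff = 1/U_eff = 3.724 m²·K/W
Q = 15.3 × 21.2 / 3.724 = 87.1 W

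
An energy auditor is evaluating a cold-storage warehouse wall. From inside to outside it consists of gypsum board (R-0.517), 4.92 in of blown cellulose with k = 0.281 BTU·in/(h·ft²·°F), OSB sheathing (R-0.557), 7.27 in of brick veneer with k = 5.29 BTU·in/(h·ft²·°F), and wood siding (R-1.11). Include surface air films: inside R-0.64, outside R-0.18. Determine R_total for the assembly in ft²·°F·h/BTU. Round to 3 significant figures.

4.92/0.281 = 17.51
7.27/5.29 = 1.374
R_total = 0.64 + 0.517 + 17.51 + 0.557 + 1.374 + 1.11 + 0.18 = 21.89 ft²·°F·h/BTU

21.9 ft²·°F·h/BTU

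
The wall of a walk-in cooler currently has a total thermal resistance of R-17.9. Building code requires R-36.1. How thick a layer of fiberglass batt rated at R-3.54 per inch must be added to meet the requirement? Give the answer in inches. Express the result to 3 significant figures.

ΔR = 36.1 − 17.9 = 18.2 ft²·°F·h/BTU
L = ΔR / (R/in) = 18.2/3.54 = 5.141 in

5.14 in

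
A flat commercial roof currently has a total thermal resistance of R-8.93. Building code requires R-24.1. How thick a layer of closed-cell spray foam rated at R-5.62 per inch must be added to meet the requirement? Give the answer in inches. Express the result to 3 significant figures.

ΔR = 24.1 − 8.93 = 15.17 ft²·°F·h/BTU
L = ΔR / (R/in) = 15.17/5.62 = 2.699 in

2.70 in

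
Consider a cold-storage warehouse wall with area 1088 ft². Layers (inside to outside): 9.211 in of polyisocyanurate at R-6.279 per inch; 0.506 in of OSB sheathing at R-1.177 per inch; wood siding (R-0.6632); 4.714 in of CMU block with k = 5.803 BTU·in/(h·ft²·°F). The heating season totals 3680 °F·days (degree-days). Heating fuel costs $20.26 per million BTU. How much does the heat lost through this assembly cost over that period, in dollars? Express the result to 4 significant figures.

32.50 dollars

9.211 × 6.279 = 57.836
0.506 × 1.177 = 0.59556
4.714/5.803 = 0.81234
R_total = 57.836 + 0.59556 + 0.6632 + 0.81234 = 59.907 ft²·°F·h/BTU
E = A × HDD × 24 / R = 1088 × 3680 × 24 / 59.907 = 1604000 BTU
Cost = 1604000/10⁶ × 20.26 = $32.498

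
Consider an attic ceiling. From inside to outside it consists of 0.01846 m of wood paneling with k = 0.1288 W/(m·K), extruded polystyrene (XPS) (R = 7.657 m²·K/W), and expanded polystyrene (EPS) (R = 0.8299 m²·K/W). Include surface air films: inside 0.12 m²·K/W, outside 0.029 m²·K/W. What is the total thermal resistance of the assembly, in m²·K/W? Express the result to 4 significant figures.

8.779 m²·K/W

0.01846/0.1288 = 0.14332
R_total = 0.12 + 0.14332 + 7.657 + 0.8299 + 0.029 = 8.7792 m²·K/W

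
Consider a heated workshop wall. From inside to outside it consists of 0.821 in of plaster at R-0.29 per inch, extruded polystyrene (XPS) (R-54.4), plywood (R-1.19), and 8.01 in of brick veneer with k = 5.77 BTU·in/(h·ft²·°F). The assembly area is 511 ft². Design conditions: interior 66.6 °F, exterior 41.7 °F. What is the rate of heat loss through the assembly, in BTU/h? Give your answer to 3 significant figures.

0.821 × 0.29 = 0.2381
8.01/5.77 = 1.388
R_total = 0.2381 + 54.4 + 1.19 + 1.388 = 57.22 ft²·°F·h/BTU
Q = A·ΔT/R = 511 × (66.6 − 41.7) / 57.22 = 222.4 BTU/h

222 BTU/h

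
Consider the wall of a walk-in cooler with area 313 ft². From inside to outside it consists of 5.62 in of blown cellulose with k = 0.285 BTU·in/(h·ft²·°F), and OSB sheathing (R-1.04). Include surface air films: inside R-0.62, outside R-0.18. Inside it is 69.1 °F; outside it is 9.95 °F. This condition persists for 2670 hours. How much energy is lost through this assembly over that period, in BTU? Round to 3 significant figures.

5.62/0.285 = 19.72
R_total = 0.62 + 19.72 + 1.04 + 0.18 = 21.56 ft²·°F·h/BTU
Q = 313 × (69.1 − 9.95) / 21.56 = 858.7 BTU/h
E = 858.7 × 2670 = 2293000 BTU

2290000 BTU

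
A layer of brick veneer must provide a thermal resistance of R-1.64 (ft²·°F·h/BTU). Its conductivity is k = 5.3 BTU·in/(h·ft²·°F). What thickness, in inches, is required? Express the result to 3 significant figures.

L = R × k = 1.64 × 5.3 = 8.692 in

8.69 in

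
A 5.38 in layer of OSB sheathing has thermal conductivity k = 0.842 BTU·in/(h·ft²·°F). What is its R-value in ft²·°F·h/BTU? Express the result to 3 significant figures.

R = L/k = 5.38/0.842 = 6.39 ft²·°F·h/BTU

6.39 ft²·°F·h/BTU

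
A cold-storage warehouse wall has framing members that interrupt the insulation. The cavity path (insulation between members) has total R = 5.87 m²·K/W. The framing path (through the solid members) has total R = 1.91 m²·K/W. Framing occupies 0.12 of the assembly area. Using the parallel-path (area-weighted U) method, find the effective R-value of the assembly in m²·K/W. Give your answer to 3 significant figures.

U_eff = 0.88/5.87 + 0.12/1.91 = 0.1499 + 0.06283 = 0.2127
R_eff = 1/U_eff = 4.701 m²·K/W

4.70 m²·K/W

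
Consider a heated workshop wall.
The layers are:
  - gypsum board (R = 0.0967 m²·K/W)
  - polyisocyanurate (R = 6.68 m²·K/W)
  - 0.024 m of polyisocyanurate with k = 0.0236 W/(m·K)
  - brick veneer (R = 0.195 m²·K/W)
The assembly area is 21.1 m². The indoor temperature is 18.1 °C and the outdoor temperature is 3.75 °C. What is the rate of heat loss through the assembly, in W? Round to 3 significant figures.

0.024/0.0236 = 1.017
R_total = 0.0967 + 6.68 + 1.017 + 0.195 = 7.989 m²·K/W
Q = A·ΔT/R = 21.1 × (18.1 − 3.75) / 7.989 = 37.9 W

37.9 W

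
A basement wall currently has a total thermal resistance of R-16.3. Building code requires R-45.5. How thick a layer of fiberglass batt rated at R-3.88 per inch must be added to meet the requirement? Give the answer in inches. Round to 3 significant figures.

ΔR = 45.5 − 16.3 = 29.2 ft²·°F·h/BTU
L = ΔR / (R/in) = 29.2/3.88 = 7.526 in

7.53 in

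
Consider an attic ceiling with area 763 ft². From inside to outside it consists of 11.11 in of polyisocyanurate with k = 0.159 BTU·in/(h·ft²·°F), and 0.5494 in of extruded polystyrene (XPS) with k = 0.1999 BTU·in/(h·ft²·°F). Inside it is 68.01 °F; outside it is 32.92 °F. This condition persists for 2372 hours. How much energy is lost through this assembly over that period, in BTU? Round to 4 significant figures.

874500 BTU

11.11/0.159 = 69.874
0.5494/0.1999 = 2.7484
R_total = 69.874 + 2.7484 = 72.623 ft²·°F·h/BTU
Q = 763 × (68.01 − 32.92) / 72.623 = 368.67 BTU/h
E = 368.67 × 2372 = 874480 BTU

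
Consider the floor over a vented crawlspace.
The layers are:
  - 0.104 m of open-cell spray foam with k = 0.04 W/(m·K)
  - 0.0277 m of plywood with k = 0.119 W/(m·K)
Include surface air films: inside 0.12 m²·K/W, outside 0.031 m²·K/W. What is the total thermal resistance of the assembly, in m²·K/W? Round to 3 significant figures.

2.98 m²·K/W

0.104/0.04 = 2.6
0.0277/0.119 = 0.2328
R_total = 0.12 + 2.6 + 0.2328 + 0.031 = 2.984 m²·K/W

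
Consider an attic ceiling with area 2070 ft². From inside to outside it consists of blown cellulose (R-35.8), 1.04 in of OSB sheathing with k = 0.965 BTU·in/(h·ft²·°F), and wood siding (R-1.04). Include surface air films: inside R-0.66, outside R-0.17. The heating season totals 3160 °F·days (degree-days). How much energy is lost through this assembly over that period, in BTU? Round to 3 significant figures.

1.04/0.965 = 1.078
R_total = 0.66 + 35.8 + 1.078 + 1.04 + 0.17 = 38.75 ft²·°F·h/BTU
E = A × HDD × 24 / R = 2070 × 3160 × 24 / 38.75 = 4052000 BTU

4050000 BTU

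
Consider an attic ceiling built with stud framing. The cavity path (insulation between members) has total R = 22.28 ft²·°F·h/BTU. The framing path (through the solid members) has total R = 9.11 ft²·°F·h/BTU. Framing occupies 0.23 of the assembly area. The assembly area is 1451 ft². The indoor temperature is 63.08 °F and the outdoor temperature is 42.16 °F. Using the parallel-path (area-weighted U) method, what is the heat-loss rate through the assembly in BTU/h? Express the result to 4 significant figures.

U_eff = 0.77/22.28 + 0.23/9.11 = 0.03456 + 0.025247 = 0.059807
R_eff = 1/U_eff = 16.72 ft²·°F·h/BTU
Q = 1451 × (63.08 − 42.16) / 16.72 = 1815.4 BTU/h

1815 BTU/h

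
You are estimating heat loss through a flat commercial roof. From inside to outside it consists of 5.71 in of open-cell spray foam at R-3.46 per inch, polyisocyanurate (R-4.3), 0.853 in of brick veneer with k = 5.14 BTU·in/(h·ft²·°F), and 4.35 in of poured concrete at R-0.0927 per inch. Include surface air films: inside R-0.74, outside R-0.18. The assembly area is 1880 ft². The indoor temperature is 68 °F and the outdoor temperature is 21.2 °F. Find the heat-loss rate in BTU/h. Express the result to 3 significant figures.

3440 BTU/h

5.71 × 3.46 = 19.76
0.853/5.14 = 0.166
4.35 × 0.0927 = 0.4032
R_total = 0.74 + 19.76 + 4.3 + 0.166 + 0.4032 + 0.18 = 25.55 ft²·°F·h/BTU
Q = A·ΔT/R = 1880 × (68 − 21.2) / 25.55 = 3444 BTU/h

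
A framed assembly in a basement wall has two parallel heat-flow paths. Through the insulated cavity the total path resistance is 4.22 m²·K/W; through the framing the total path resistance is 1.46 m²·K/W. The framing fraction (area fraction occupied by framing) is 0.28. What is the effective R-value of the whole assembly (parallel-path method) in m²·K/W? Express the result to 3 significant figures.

U_eff = 0.72/4.22 + 0.28/1.46 = 0.1706 + 0.1918 = 0.3624
R_eff = 1/U_eff = 2.759 m²·K/W

2.76 m²·K/W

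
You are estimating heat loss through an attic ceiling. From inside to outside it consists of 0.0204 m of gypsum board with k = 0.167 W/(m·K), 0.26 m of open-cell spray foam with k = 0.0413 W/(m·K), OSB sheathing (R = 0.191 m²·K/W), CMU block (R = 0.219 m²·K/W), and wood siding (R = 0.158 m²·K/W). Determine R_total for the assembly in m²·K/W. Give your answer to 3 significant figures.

6.99 m²·K/W

0.0204/0.167 = 0.1222
0.26/0.0413 = 6.295
R_total = 0.1222 + 6.295 + 0.191 + 0.219 + 0.158 = 6.986 m²·K/W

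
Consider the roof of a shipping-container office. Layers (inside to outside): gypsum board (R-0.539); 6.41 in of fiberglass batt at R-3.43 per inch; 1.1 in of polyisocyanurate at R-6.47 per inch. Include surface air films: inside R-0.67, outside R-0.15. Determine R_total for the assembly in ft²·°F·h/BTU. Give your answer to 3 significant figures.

6.41 × 3.43 = 21.99
1.1 × 6.47 = 7.117
R_total = 0.67 + 0.539 + 21.99 + 7.117 + 0.15 = 30.46 ft²·°F·h/BTU

30.5 ft²·°F·h/BTU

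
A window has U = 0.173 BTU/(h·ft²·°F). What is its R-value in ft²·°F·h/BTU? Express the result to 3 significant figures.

5.78 ft²·°F·h/BTU

R = 1/U = 1/0.173 = 5.78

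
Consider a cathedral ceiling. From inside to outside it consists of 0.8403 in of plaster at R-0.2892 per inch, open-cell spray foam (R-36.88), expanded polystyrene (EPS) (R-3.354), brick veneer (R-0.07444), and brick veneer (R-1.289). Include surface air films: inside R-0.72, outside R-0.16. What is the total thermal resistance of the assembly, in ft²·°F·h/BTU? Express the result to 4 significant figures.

0.8403 × 0.2892 = 0.24301
R_total = 0.72 + 0.24301 + 36.88 + 3.354 + 0.07444 + 1.289 + 0.16 = 42.72 ft²·°F·h/BTU

42.72 ft²·°F·h/BTU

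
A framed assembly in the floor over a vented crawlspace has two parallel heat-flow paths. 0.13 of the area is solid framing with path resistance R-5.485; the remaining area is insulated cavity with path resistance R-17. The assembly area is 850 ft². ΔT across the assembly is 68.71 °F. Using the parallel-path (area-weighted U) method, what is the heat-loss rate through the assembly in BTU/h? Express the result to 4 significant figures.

4373 BTU/h

U_eff = 0.87/17 + 0.13/5.485 = 0.051176 + 0.023701 = 0.074877
R_eff = 1/U_eff = 13.355 ft²·°F·h/BTU
Q = 850 × 68.71 / 13.355 = 4373.1 BTU/h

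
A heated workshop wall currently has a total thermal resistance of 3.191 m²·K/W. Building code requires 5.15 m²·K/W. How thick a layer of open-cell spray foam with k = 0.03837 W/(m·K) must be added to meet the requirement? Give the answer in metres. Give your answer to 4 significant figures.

0.07517 m

ΔR = 5.15 − 3.191 = 1.959 m²·K/W
L = ΔR × k = 1.959 × 0.03837 = 0.075167 m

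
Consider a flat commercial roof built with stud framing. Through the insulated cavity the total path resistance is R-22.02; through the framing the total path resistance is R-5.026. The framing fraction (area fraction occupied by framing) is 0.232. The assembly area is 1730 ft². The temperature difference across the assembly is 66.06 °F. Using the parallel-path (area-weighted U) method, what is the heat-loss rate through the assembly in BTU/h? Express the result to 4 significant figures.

9261 BTU/h

U_eff = 0.768/22.02 + 0.232/5.026 = 0.034877 + 0.04616 = 0.081037
R_eff = 1/U_eff = 12.34 ft²·°F·h/BTU
Q = 1730 × 66.06 / 12.34 = 9261.3 BTU/h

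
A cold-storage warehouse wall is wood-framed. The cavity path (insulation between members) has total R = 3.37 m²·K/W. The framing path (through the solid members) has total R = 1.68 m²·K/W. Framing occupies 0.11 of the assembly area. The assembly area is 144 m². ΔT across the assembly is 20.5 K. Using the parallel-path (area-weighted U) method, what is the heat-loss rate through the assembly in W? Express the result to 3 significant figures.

U_eff = 0.89/3.37 + 0.11/1.68 = 0.2641 + 0.06548 = 0.3296
R_eff = 1/U_eff = 3.034 m²·K/W
Q = 144 × 20.5 / 3.034 = 972.9 W

973 W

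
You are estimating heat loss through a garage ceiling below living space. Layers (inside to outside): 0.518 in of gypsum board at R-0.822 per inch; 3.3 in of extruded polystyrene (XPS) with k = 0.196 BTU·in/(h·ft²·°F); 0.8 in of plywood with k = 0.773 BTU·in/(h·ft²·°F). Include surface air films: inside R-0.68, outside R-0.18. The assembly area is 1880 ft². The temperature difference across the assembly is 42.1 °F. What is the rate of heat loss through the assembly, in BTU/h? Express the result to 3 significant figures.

0.518 × 0.822 = 0.4258
3.3/0.196 = 16.84
0.8/0.773 = 1.035
R_total = 0.68 + 0.4258 + 16.84 + 1.035 + 0.18 = 19.16 ft²·°F·h/BTU
Q = A·ΔT/R = 1880 × 42.1 / 19.16 = 4131 BTU/h

4130 BTU/h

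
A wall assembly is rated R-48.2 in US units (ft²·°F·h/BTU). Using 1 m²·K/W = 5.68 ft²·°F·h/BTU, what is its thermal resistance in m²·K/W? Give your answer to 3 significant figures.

R_SI = 48.2/5.68 = 8.486

8.49 m²·K/W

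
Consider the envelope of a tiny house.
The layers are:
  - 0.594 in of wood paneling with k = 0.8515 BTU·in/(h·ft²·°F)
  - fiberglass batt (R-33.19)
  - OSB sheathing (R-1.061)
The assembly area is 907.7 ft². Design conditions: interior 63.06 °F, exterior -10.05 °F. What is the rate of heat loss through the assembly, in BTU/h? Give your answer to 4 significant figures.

0.594/0.8515 = 0.69759
R_total = 0.69759 + 33.19 + 1.061 = 34.949 ft²·°F·h/BTU
Q = A·ΔT/R = 907.7 × (63.06 − (-10.05)) / 34.949 = 1898.8 BTU/h

1899 BTU/h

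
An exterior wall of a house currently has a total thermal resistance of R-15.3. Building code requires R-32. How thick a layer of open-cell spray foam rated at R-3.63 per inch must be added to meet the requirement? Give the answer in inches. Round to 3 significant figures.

ΔR = 32 − 15.3 = 16.7 ft²·°F·h/BTU
L = ΔR / (R/in) = 16.7/3.63 = 4.601 in

4.60 in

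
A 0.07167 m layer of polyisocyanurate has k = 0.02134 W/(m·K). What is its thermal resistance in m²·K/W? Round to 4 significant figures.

R = L/k = 0.07167/0.02134 = 3.3585 m²·K/W

3.358 m²·K/W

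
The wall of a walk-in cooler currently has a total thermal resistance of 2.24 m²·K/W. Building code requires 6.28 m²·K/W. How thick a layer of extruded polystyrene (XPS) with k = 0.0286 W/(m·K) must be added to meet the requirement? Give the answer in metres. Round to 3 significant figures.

ΔR = 6.28 − 2.24 = 4.04 m²·K/W
L = ΔR × k = 4.04 × 0.0286 = 0.1155 m

0.116 m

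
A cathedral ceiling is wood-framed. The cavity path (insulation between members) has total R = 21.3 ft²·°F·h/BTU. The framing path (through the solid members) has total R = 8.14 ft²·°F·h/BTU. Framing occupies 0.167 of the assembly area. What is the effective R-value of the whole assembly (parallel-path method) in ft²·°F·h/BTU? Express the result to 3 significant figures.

16.8 ft²·°F·h/BTU

U_eff = 0.833/21.3 + 0.167/8.14 = 0.03911 + 0.02052 = 0.05962
R_eff = 1/U_eff = 16.77 ft²·°F·h/BTU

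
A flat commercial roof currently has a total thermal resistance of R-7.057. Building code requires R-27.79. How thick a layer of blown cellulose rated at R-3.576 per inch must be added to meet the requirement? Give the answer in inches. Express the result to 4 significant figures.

5.798 in

ΔR = 27.79 − 7.057 = 20.733 ft²·°F·h/BTU
L = ΔR / (R/in) = 20.733/3.576 = 5.7978 in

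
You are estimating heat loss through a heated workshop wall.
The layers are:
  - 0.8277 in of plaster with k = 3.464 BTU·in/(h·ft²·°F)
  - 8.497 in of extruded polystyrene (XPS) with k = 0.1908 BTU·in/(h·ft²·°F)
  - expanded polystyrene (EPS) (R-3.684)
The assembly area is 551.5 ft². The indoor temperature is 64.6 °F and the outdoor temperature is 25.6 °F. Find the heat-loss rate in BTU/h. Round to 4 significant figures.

443.9 BTU/h

0.8277/3.464 = 0.23894
8.497/0.1908 = 44.534
R_total = 0.23894 + 44.534 + 3.684 = 48.456 ft²·°F·h/BTU
Q = A·ΔT/R = 551.5 × (64.6 − 25.6) / 48.456 = 443.87 BTU/h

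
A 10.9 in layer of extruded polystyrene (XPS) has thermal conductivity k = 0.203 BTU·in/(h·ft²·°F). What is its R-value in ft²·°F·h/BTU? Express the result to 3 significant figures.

R = L/k = 10.9/0.203 = 53.69 ft²·°F·h/BTU

53.7 ft²·°F·h/BTU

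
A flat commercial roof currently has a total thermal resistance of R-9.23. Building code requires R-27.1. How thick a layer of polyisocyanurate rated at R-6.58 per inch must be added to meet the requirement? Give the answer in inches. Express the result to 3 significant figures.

2.72 in

ΔR = 27.1 − 9.23 = 17.87 ft²·°F·h/BTU
L = ΔR / (R/in) = 17.87/6.58 = 2.716 in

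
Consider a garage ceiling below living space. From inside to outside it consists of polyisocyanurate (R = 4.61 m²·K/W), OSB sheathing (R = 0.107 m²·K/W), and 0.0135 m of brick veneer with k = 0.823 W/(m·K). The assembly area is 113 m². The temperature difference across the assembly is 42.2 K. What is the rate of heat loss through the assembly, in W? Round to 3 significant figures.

1010 W

0.0135/0.823 = 0.0164
R_total = 4.61 + 0.107 + 0.0164 = 4.733 m²·K/W
Q = A·ΔT/R = 113 × 42.2 / 4.733 = 1007 W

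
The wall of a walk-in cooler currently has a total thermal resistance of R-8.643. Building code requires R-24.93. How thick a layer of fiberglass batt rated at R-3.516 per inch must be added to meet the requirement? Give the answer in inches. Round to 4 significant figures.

4.632 in

ΔR = 24.93 − 8.643 = 16.287 ft²·°F·h/BTU
L = ΔR / (R/in) = 16.287/3.516 = 4.6323 in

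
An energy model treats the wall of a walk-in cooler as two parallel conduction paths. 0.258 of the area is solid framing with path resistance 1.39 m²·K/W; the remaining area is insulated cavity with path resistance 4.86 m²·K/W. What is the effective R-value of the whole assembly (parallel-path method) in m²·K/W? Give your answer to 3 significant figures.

2.96 m²·K/W

U_eff = 0.742/4.86 + 0.258/1.39 = 0.1527 + 0.1856 = 0.3383
R_eff = 1/U_eff = 2.956 m²·K/W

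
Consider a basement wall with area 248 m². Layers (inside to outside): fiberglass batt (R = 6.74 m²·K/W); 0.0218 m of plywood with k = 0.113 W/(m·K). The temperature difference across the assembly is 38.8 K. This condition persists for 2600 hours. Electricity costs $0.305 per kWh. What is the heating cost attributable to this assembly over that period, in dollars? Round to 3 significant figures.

0.0218/0.113 = 0.1929
R_total = 6.74 + 0.1929 = 6.933 m²·K/W
Q = 248 × 38.8 / 6.933 = 1388 W
E = 1388 W × 2600 h / 1000 = 3609 kWh
Cost = 3609 × 0.305 = $1101

1100 dollars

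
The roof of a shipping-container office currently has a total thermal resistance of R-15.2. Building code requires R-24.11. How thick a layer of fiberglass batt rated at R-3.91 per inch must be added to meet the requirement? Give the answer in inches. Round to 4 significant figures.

2.279 in

ΔR = 24.11 − 15.2 = 8.91 ft²·°F·h/BTU
L = ΔR / (R/in) = 8.91/3.91 = 2.2788 in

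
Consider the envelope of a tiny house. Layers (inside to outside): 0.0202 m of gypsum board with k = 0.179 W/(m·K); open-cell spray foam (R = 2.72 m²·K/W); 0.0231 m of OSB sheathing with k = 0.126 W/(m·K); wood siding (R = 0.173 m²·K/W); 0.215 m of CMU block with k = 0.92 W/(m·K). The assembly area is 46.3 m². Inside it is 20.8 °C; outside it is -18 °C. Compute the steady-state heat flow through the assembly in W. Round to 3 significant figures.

0.0202/0.179 = 0.1128
0.0231/0.126 = 0.1833
0.215/0.92 = 0.2337
R_total = 0.1128 + 2.72 + 0.1833 + 0.173 + 0.2337 = 3.423 m²·K/W
Q = A·ΔT/R = 46.3 × (20.8 − (-18)) / 3.423 = 524.8 W

525 W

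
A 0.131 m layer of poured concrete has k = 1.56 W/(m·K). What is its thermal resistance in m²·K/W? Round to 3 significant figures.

R = L/k = 0.131/1.56 = 0.08397 m²·K/W

0.0840 m²·K/W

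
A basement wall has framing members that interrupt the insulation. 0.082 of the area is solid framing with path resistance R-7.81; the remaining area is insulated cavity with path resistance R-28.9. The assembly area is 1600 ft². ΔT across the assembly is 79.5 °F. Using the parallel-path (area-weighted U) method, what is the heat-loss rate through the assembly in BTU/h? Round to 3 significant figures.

5380 BTU/h

U_eff = 0.918/28.9 + 0.082/7.81 = 0.03176 + 0.0105 = 0.04226
R_eff = 1/U_eff = 23.66 ft²·°F·h/BTU
Q = 1600 × 79.5 / 23.66 = 5376 BTU/h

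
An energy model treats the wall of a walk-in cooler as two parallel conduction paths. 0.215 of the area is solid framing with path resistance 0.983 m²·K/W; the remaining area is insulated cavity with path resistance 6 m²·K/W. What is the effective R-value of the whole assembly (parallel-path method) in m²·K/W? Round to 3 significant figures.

2.86 m²·K/W

U_eff = 0.785/6 + 0.215/0.983 = 0.1308 + 0.2187 = 0.3496
R_eff = 1/U_eff = 2.861 m²·K/W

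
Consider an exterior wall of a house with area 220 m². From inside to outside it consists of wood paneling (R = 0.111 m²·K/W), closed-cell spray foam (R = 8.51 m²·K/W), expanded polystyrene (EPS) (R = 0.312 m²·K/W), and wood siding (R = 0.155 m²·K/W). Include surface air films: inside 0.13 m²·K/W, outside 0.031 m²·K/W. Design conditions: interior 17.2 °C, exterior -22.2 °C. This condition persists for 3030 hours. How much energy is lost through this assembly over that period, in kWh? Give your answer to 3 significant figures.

R_total = 0.13 + 0.111 + 8.51 + 0.312 + 0.155 + 0.031 = 9.249 m²·K/W
Q = 220 × (17.2 − (-22.2)) / 9.249 = 937.2 W
E = 937.2 W × 3030 h / 1000 = 2840 kWh

2840 kWh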